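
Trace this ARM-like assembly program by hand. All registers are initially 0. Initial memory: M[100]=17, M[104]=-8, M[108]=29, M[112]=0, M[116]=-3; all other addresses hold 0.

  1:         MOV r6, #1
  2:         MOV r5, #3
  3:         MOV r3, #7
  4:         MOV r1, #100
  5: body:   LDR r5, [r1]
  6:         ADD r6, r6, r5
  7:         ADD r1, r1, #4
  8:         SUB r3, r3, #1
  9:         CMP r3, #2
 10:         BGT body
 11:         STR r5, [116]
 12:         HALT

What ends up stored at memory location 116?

-3

MOV r6, #1 → r6=1
MOV r5, #3 → r5=3
MOV r3, #7 → r3=7
MOV r1, #100 → r1=100
LDR r5, [r1] → r5=M[100]=17
ADD r6, r6, r5 → r6=1+17=18
ADD r1, r1, #4 → r1=100+4=104
SUB r3, r3, #1 → r3=7-1=6
CMP r3, #2  (cmp 6,2)
BGT body: taken
LDR r5, [r1] → r5=M[104]=-8
ADD r6, r6, r5 → r6=18+(-8)=10
ADD r1, r1, #4 → r1=104+4=108
SUB r3, r3, #1 → r3=6-1=5
CMP r3, #2  (cmp 5,2)
BGT body: taken
LDR r5, [r1] → r5=M[108]=29
ADD r6, r6, r5 → r6=10+29=39
ADD r1, r1, #4 → r1=108+4=112
SUB r3, r3, #1 → r3=5-1=4
CMP r3, #2  (cmp 4,2)
BGT body: taken
LDR r5, [r1] → r5=M[112]=0
ADD r6, r6, r5 → r6=39+0=39
ADD r1, r1, #4 → r1=112+4=116
SUB r3, r3, #1 → r3=4-1=3
CMP r3, #2  (cmp 3,2)
BGT body: taken
LDR r5, [r1] → r5=M[116]=-3
ADD r6, r6, r5 → r6=39+(-3)=36
ADD r1, r1, #4 → r1=116+4=120
SUB r3, r3, #1 → r3=3-1=2
CMP r3, #2  (cmp 2,2)
BGT body: not taken
STR r5, [116] → M[116]=-3
halt.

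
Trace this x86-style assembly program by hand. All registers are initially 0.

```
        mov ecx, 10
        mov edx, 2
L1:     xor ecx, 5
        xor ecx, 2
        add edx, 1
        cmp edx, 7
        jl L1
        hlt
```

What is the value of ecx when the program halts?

13

after mov ecx, 10: ecx=10
after mov edx, 2: edx=2
after xor ecx, 5: ecx=10^5=15
after xor ecx, 2: ecx=15^2=13
after add edx, 1: edx=2+1=3
cmp edx, 7  (cmp 3,7)
jl L1: taken
after xor ecx, 5: ecx=13^5=8
after xor ecx, 2: ecx=8^2=10
after add edx, 1: edx=3+1=4
cmp edx, 7  (cmp 4,7)
jl L1: taken
after xor ecx, 5: ecx=10^5=15
after xor ecx, 2: ecx=15^2=13
after add edx, 1: edx=4+1=5
cmp edx, 7  (cmp 5,7)
jl L1: taken
after xor ecx, 5: ecx=13^5=8
after xor ecx, 2: ecx=8^2=10
after add edx, 1: edx=5+1=6
cmp edx, 7  (cmp 6,7)
jl L1: taken
after xor ecx, 5: ecx=10^5=15
after xor ecx, 2: ecx=15^2=13
after add edx, 1: edx=6+1=7
cmp edx, 7  (cmp 7,7)
jl L1: not taken
halt.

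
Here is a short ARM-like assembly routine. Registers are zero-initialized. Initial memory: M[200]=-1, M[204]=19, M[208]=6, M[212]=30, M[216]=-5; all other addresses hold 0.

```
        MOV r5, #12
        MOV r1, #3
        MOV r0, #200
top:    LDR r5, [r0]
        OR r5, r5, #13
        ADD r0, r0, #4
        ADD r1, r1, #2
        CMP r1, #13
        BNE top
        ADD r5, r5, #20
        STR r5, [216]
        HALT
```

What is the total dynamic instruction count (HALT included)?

36

r5=12
r1=3
r0=200
r5=M[200]=-1
r5=(-1)|13=-1
r0=200+4=204
r1=3+2=5
CMP r1, #13  (cmp 5,13)
BNE top: taken
r5=M[204]=19
r5=19|13=31
r0=204+4=208
r1=5+2=7
CMP r1, #13  (cmp 7,13)
BNE top: taken
r5=M[208]=6
r5=6|13=15
r0=208+4=212
r1=7+2=9
CMP r1, #13  (cmp 9,13)
BNE top: taken
r5=M[212]=30
r5=30|13=31
r0=212+4=216
r1=9+2=11
CMP r1, #13  (cmp 11,13)
BNE top: taken
r5=M[216]=-5
r5=(-5)|13=-1
r0=216+4=220
r1=11+2=13
CMP r1, #13  (cmp 13,13)
BNE top: not taken
r5=(-1)+20=19
STR r5, [216] → M[216]=19
halt.
Total executed instructions: 36.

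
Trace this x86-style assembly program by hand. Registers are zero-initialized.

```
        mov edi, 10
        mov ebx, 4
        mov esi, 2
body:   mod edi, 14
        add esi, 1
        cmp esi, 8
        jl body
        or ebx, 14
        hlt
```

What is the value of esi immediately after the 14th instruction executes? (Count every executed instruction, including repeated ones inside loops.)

after mov edi, 10: edi=10
after mov ebx, 4: ebx=4
after mov esi, 2: esi=2
after mod edi, 14: edi=10%14=10
after add esi, 1: esi=2+1=3
cmp esi, 8  (cmp 3,8)
jl body: taken
after mod edi, 14: edi=10%14=10
after add esi, 1: esi=3+1=4
cmp esi, 8  (cmp 4,8)
jl body: taken
after mod edi, 14: edi=10%14=10
after add esi, 1: esi=4+1=5
cmp esi, 8  (cmp 5,8)
After step 14: esi = 5.

5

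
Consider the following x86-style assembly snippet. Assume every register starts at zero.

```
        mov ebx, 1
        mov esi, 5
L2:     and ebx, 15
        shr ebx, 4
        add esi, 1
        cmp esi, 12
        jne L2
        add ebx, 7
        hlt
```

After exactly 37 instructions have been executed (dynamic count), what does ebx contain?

0

after mov ebx, 1: ebx=1
after mov esi, 5: esi=5
after and ebx, 15: ebx=1&15=1
after shr ebx, 4: ebx=1>>4=0
after add esi, 1: esi=5+1=6
cmp esi, 12  (cmp 6,12)
jne L2: taken
after and ebx, 15: ebx=0&15=0
after shr ebx, 4: ebx=0>>4=0
after add esi, 1: esi=6+1=7
cmp esi, 12  (cmp 7,12)
jne L2: taken
after and ebx, 15: ebx=0&15=0
after shr ebx, 4: ebx=0>>4=0
after add esi, 1: esi=7+1=8
cmp esi, 12  (cmp 8,12)
jne L2: taken
after and ebx, 15: ebx=0&15=0
after shr ebx, 4: ebx=0>>4=0
after add esi, 1: esi=8+1=9
cmp esi, 12  (cmp 9,12)
jne L2: taken
after and ebx, 15: ebx=0&15=0
after shr ebx, 4: ebx=0>>4=0
after add esi, 1: esi=9+1=10
cmp esi, 12  (cmp 10,12)
jne L2: taken
after and ebx, 15: ebx=0&15=0
after shr ebx, 4: ebx=0>>4=0
after add esi, 1: esi=10+1=11
cmp esi, 12  (cmp 11,12)
jne L2: taken
after and ebx, 15: ebx=0&15=0
after shr ebx, 4: ebx=0>>4=0
after add esi, 1: esi=11+1=12
cmp esi, 12  (cmp 12,12)
jne L2: not taken
After step 37: ebx = 0.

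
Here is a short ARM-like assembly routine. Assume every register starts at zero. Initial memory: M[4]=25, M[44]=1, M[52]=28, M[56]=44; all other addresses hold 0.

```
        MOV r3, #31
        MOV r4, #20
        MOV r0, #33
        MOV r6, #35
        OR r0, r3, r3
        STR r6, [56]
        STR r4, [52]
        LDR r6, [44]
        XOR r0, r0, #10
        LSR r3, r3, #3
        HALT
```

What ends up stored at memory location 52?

20

MOV r3, #31 → r3=31
MOV r4, #20 → r4=20
MOV r0, #33 → r0=33
MOV r6, #35 → r6=35
OR r0, r3, r3 → r0=31|31=31
STR r6, [56] → M[56]=35
STR r4, [52] → M[52]=20
LDR r6, [44] → r6=M[44]=1
XOR r0, r0, #10 → r0=31^10=21
LSR r3, r3, #3 → r3=31>>3=3
halt.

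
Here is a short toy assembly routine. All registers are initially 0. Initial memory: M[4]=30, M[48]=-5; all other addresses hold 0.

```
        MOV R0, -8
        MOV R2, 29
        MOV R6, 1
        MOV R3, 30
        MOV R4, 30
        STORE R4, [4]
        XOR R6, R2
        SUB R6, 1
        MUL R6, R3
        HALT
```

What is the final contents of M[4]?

MOV R0, -8 → R0=-8
MOV R2, 29 → R2=29
MOV R6, 1 → R6=1
MOV R3, 30 → R3=30
MOV R4, 30 → R4=30
STORE R4, [4] → M[4]=30
XOR R6, R2 → R6=1^29=28
SUB R6, 1 → R6=28-1=27
MUL R6, R3 → R6=27*30=810
halt.

30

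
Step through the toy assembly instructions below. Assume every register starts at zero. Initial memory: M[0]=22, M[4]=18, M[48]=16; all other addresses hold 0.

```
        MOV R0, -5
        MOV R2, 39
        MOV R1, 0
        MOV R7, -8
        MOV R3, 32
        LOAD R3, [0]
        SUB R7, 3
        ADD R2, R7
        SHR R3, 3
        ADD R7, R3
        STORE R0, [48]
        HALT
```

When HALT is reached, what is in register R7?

-9

R0=-5
R2=39
R1=0
R7=-8
R3=32
R3=M[0]=22
R7=(-8)-3=-11
R2=39+(-11)=28
R3=22>>3=2
R7=(-11)+2=-9
STORE R0, [48] → M[48]=-5
halt.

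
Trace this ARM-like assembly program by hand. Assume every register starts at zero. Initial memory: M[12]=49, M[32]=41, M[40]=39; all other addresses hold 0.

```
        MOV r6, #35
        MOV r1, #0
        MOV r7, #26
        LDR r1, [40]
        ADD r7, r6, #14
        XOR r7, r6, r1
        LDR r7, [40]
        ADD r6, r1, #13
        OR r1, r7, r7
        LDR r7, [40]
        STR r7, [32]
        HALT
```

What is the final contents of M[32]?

r6=35
r1=0
r7=26
r1=M[40]=39
r7=35+14=49
r7=35^39=4
r7=M[40]=39
r6=39+13=52
r1=39|39=39
r7=M[40]=39
STR r7, [32] → M[32]=39
halt.

39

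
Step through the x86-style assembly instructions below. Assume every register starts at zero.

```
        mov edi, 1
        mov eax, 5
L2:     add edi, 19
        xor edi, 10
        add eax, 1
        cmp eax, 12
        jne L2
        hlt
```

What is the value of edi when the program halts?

mov edi, 1 → edi=1
mov eax, 5 → eax=5
add edi, 19 → edi=1+19=20
xor edi, 10 → edi=20^10=30
add eax, 1 → eax=5+1=6
cmp eax, 12  (cmp 6,12)
jne L2: taken
add edi, 19 → edi=30+19=49
xor edi, 10 → edi=49^10=59
add eax, 1 → eax=6+1=7
cmp eax, 12  (cmp 7,12)
jne L2: taken
add edi, 19 → edi=59+19=78
xor edi, 10 → edi=78^10=68
add eax, 1 → eax=7+1=8
cmp eax, 12  (cmp 8,12)
jne L2: taken
add edi, 19 → edi=68+19=87
xor edi, 10 → edi=87^10=93
add eax, 1 → eax=8+1=9
cmp eax, 12  (cmp 9,12)
jne L2: taken
add edi, 19 → edi=93+19=112
xor edi, 10 → edi=112^10=122
add eax, 1 → eax=9+1=10
cmp eax, 12  (cmp 10,12)
jne L2: taken
add edi, 19 → edi=122+19=141
xor edi, 10 → edi=141^10=135
add eax, 1 → eax=10+1=11
cmp eax, 12  (cmp 11,12)
jne L2: taken
add edi, 19 → edi=135+19=154
xor edi, 10 → edi=154^10=144
add eax, 1 → eax=11+1=12
cmp eax, 12  (cmp 12,12)
jne L2: not taken
halt.

144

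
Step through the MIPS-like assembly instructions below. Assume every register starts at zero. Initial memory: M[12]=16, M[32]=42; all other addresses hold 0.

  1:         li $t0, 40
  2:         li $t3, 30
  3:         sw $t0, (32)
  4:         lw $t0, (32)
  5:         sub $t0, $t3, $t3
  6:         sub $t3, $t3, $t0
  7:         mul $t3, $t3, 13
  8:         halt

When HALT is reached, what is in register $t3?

390

li $t0, 40 → $t0=40
li $t3, 30 → $t3=30
sw $t0, (32) → M[32]=40
lw $t0, (32) → $t0=M[32]=40
sub $t0, $t3, $t3 → $t0=30-30=0
sub $t3, $t3, $t0 → $t3=30-0=30
mul $t3, $t3, 13 → $t3=30*13=390
halt.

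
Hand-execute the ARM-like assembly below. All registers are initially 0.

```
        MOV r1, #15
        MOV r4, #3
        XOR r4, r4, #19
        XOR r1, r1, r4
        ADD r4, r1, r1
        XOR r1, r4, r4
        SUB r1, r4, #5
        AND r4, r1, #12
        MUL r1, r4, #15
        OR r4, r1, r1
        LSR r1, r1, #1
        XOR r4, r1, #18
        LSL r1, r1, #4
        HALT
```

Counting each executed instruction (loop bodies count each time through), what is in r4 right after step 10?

r1=15
r4=3
r4=3^19=16
r1=15^16=31
r4=31+31=62
r1=62^62=0
r1=62-5=57
r4=57&12=8
r1=8*15=120
r4=120|120=120
After step 10: r4 = 120.

120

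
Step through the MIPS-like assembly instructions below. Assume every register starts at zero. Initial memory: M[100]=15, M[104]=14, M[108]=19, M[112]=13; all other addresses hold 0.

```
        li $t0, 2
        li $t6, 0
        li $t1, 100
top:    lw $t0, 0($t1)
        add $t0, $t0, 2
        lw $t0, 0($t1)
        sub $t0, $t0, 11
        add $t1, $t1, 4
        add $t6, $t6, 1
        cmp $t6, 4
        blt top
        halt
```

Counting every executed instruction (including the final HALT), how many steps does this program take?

36

after li $t0, 2: $t0=2
after li $t6, 0: $t6=0
after li $t1, 100: $t1=100
after lw $t0, 0($t1): $t0=M[100]=15
after add $t0, $t0, 2: $t0=15+2=17
after lw $t0, 0($t1): $t0=M[100]=15
after sub $t0, $t0, 11: $t0=15-11=4
after add $t1, $t1, 4: $t1=100+4=104
after add $t6, $t6, 1: $t6=0+1=1
cmp $t6, 4  (cmp 1,4)
blt top: taken
after lw $t0, 0($t1): $t0=M[104]=14
after add $t0, $t0, 2: $t0=14+2=16
after lw $t0, 0($t1): $t0=M[104]=14
after sub $t0, $t0, 11: $t0=14-11=3
after add $t1, $t1, 4: $t1=104+4=108
after add $t6, $t6, 1: $t6=1+1=2
cmp $t6, 4  (cmp 2,4)
blt top: taken
after lw $t0, 0($t1): $t0=M[108]=19
after add $t0, $t0, 2: $t0=19+2=21
after lw $t0, 0($t1): $t0=M[108]=19
after sub $t0, $t0, 11: $t0=19-11=8
after add $t1, $t1, 4: $t1=108+4=112
after add $t6, $t6, 1: $t6=2+1=3
cmp $t6, 4  (cmp 3,4)
blt top: taken
after lw $t0, 0($t1): $t0=M[112]=13
after add $t0, $t0, 2: $t0=13+2=15
after lw $t0, 0($t1): $t0=M[112]=13
after sub $t0, $t0, 11: $t0=13-11=2
after add $t1, $t1, 4: $t1=112+4=116
after add $t6, $t6, 1: $t6=3+1=4
cmp $t6, 4  (cmp 4,4)
blt top: not taken
halt.
Total executed instructions: 36.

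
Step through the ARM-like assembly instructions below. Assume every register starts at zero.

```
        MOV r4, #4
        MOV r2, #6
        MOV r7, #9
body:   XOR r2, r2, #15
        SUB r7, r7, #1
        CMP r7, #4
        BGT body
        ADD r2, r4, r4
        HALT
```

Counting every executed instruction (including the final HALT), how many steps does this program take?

r4=4
r2=6
r7=9
r2=6^15=9
r7=9-1=8
CMP r7, #4  (cmp 8,4)
BGT body: taken
r2=9^15=6
r7=8-1=7
CMP r7, #4  (cmp 7,4)
BGT body: taken
r2=6^15=9
r7=7-1=6
CMP r7, #4  (cmp 6,4)
BGT body: taken
r2=9^15=6
r7=6-1=5
CMP r7, #4  (cmp 5,4)
BGT body: taken
r2=6^15=9
r7=5-1=4
CMP r7, #4  (cmp 4,4)
BGT body: not taken
r2=4+4=8
halt.
Total executed instructions: 25.

25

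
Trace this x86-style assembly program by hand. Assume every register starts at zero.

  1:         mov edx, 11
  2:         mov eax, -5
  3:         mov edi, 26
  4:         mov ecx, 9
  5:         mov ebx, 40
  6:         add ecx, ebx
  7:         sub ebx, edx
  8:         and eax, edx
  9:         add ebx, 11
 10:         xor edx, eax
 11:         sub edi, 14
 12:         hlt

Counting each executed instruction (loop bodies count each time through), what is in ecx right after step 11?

49

mov edx, 11 → edx=11
mov eax, -5 → eax=-5
mov edi, 26 → edi=26
mov ecx, 9 → ecx=9
mov ebx, 40 → ebx=40
add ecx, ebx → ecx=9+40=49
sub ebx, edx → ebx=40-11=29
and eax, edx → eax=(-5)&11=11
add ebx, 11 → ebx=29+11=40
xor edx, eax → edx=11^11=0
sub edi, 14 → edi=26-14=12
After step 11: ecx = 49.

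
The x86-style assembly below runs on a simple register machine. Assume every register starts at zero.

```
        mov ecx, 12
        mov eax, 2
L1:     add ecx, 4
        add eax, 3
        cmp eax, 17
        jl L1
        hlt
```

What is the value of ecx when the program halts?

mov ecx, 12 → ecx=12
mov eax, 2 → eax=2
add ecx, 4 → ecx=12+4=16
add eax, 3 → eax=2+3=5
cmp eax, 17  (cmp 5,17)
jl L1: taken
add ecx, 4 → ecx=16+4=20
add eax, 3 → eax=5+3=8
cmp eax, 17  (cmp 8,17)
jl L1: taken
add ecx, 4 → ecx=20+4=24
add eax, 3 → eax=8+3=11
cmp eax, 17  (cmp 11,17)
jl L1: taken
add ecx, 4 → ecx=24+4=28
add eax, 3 → eax=11+3=14
cmp eax, 17  (cmp 14,17)
jl L1: taken
add ecx, 4 → ecx=28+4=32
add eax, 3 → eax=14+3=17
cmp eax, 17  (cmp 17,17)
jl L1: not taken
halt.

32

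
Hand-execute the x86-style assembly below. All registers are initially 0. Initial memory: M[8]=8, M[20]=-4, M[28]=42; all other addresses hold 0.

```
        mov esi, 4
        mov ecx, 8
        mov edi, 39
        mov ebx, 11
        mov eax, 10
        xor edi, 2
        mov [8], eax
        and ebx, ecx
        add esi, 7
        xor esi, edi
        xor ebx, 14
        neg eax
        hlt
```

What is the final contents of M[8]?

after mov esi, 4: esi=4
after mov ecx, 8: ecx=8
after mov edi, 39: edi=39
after mov ebx, 11: ebx=11
after mov eax, 10: eax=10
after xor edi, 2: edi=39^2=37
mov [8], eax → M[8]=10
after and ebx, ecx: ebx=11&8=8
after add esi, 7: esi=4+7=11
after xor esi, edi: esi=11^37=46
after xor ebx, 14: ebx=8^14=6
after neg eax: eax=-(10)=-10
halt.

10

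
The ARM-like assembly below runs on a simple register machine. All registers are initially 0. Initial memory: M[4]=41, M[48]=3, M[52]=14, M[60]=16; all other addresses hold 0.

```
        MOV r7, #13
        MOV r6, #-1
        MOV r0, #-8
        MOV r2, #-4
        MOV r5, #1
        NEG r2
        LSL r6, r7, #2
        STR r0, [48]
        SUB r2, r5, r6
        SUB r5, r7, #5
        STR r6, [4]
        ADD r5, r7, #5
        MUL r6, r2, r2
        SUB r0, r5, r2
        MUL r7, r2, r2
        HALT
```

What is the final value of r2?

-51

r7=13
r6=-1
r0=-8
r2=-4
r5=1
r2=-(-4)=4
r6=13<<2=52
STR r0, [48] → M[48]=-8
r2=1-52=-51
r5=13-5=8
STR r6, [4] → M[4]=52
r5=13+5=18
r6=(-51)*(-51)=2601
r0=18-(-51)=69
r7=(-51)*(-51)=2601
halt.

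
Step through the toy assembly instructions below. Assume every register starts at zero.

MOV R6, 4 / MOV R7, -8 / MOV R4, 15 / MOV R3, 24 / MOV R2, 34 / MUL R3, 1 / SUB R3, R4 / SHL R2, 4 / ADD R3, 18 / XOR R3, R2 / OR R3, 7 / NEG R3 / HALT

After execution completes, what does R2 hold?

R6=4
R7=-8
R4=15
R3=24
R2=34
R3=24*1=24
R3=24-15=9
R2=34<<4=544
R3=9+18=27
R3=27^544=571
R3=571|7=575
R3=-(575)=-575
halt.

544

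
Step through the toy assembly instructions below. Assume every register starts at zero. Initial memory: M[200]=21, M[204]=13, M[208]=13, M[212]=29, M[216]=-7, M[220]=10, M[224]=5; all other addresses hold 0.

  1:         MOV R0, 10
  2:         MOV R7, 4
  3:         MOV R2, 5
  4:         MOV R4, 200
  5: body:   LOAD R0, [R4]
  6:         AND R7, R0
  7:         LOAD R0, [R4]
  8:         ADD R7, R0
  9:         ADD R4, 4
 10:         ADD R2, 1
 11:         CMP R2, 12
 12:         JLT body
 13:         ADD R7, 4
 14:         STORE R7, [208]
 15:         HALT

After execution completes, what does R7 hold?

MOV R0, 10 → R0=10
MOV R7, 4 → R7=4
MOV R2, 5 → R2=5
MOV R4, 200 → R4=200
LOAD R0, [R4] → R0=M[200]=21
AND R7, R0 → R7=4&21=4
LOAD R0, [R4] → R0=M[200]=21
ADD R7, R0 → R7=4+21=25
ADD R4, 4 → R4=200+4=204
ADD R2, 1 → R2=5+1=6
CMP R2, 12  (cmp 6,12)
JLT body: taken
LOAD R0, [R4] → R0=M[204]=13
AND R7, R0 → R7=25&13=9
LOAD R0, [R4] → R0=M[204]=13
ADD R7, R0 → R7=9+13=22
ADD R4, 4 → R4=204+4=208
ADD R2, 1 → R2=6+1=7
CMP R2, 12  (cmp 7,12)
JLT body: taken
LOAD R0, [R4] → R0=M[208]=13
AND R7, R0 → R7=22&13=4
LOAD R0, [R4] → R0=M[208]=13
ADD R7, R0 → R7=4+13=17
ADD R4, 4 → R4=208+4=212
ADD R2, 1 → R2=7+1=8
CMP R2, 12  (cmp 8,12)
JLT body: taken
LOAD R0, [R4] → R0=M[212]=29
AND R7, R0 → R7=17&29=17
LOAD R0, [R4] → R0=M[212]=29
ADD R7, R0 → R7=17+29=46
ADD R4, 4 → R4=212+4=216
ADD R2, 1 → R2=8+1=9
CMP R2, 12  (cmp 9,12)
JLT body: taken
LOAD R0, [R4] → R0=M[216]=-7
AND R7, R0 → R7=46&(-7)=40
LOAD R0, [R4] → R0=M[216]=-7
ADD R7, R0 → R7=40+(-7)=33
ADD R4, 4 → R4=216+4=220
ADD R2, 1 → R2=9+1=10
CMP R2, 12  (cmp 10,12)
JLT body: taken
LOAD R0, [R4] → R0=M[220]=10
AND R7, R0 → R7=33&10=0
LOAD R0, [R4] → R0=M[220]=10
ADD R7, R0 → R7=0+10=10
ADD R4, 4 → R4=220+4=224
ADD R2, 1 → R2=10+1=11
CMP R2, 12  (cmp 11,12)
JLT body: taken
LOAD R0, [R4] → R0=M[224]=5
AND R7, R0 → R7=10&5=0
LOAD R0, [R4] → R0=M[224]=5
ADD R7, R0 → R7=0+5=5
ADD R4, 4 → R4=224+4=228
ADD R2, 1 → R2=11+1=12
CMP R2, 12  (cmp 12,12)
JLT body: not taken
ADD R7, 4 → R7=5+4=9
STORE R7, [208] → M[208]=9
halt.

9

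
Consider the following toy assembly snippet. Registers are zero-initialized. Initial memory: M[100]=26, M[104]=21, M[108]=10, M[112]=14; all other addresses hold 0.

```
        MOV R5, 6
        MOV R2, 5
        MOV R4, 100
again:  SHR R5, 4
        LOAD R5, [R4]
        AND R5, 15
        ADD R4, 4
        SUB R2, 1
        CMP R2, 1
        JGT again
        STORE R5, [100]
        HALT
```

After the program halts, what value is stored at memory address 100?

R5=6
R2=5
R4=100
R5=6>>4=0
R5=M[100]=26
R5=26&15=10
R4=100+4=104
R2=5-1=4
CMP R2, 1  (cmp 4,1)
JGT again: taken
R5=10>>4=0
R5=M[104]=21
R5=21&15=5
R4=104+4=108
R2=4-1=3
CMP R2, 1  (cmp 3,1)
JGT again: taken
R5=5>>4=0
R5=M[108]=10
R5=10&15=10
R4=108+4=112
R2=3-1=2
CMP R2, 1  (cmp 2,1)
JGT again: taken
R5=10>>4=0
R5=M[112]=14
R5=14&15=14
R4=112+4=116
R2=2-1=1
CMP R2, 1  (cmp 1,1)
JGT again: not taken
STORE R5, [100] → M[100]=14
halt.

14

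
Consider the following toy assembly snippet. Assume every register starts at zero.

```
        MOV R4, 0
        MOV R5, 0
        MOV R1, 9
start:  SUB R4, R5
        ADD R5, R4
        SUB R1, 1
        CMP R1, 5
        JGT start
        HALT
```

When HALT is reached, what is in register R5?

R4=0
R5=0
R1=9
R4=0-0=0
R5=0+0=0
R1=9-1=8
CMP R1, 5  (cmp 8,5)
JGT start: taken
R4=0-0=0
R5=0+0=0
R1=8-1=7
CMP R1, 5  (cmp 7,5)
JGT start: taken
R4=0-0=0
R5=0+0=0
R1=7-1=6
CMP R1, 5  (cmp 6,5)
JGT start: taken
R4=0-0=0
R5=0+0=0
R1=6-1=5
CMP R1, 5  (cmp 5,5)
JGT start: not taken
halt.

0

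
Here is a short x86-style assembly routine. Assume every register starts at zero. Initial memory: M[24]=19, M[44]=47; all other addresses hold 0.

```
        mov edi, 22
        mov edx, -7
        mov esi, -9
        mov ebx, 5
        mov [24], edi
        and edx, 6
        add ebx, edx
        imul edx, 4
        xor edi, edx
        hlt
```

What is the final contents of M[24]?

22

edi=22
edx=-7
esi=-9
ebx=5
mov [24], edi → M[24]=22
edx=(-7)&6=0
ebx=5+0=5
edx=0*4=0
edi=22^0=22
halt.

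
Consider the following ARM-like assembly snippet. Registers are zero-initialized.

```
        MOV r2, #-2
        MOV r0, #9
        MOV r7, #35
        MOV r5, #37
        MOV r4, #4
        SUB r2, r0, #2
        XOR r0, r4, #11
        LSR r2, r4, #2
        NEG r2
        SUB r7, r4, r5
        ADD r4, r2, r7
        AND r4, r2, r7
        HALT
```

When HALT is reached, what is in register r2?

after MOV r2, #-2: r2=-2
after MOV r0, #9: r0=9
after MOV r7, #35: r7=35
after MOV r5, #37: r5=37
after MOV r4, #4: r4=4
after SUB r2, r0, #2: r2=9-2=7
after XOR r0, r4, #11: r0=4^11=15
after LSR r2, r4, #2: r2=4>>2=1
after NEG r2: r2=-(1)=-1
after SUB r7, r4, r5: r7=4-37=-33
after ADD r4, r2, r7: r4=(-1)+(-33)=-34
after AND r4, r2, r7: r4=(-1)&(-33)=-33
halt.

-1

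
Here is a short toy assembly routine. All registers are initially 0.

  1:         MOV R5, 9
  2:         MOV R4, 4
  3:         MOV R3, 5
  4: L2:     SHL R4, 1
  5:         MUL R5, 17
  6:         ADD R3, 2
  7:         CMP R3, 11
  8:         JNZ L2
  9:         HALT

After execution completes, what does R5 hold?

MOV R5, 9 → R5=9
MOV R4, 4 → R4=4
MOV R3, 5 → R3=5
SHL R4, 1 → R4=4<<1=8
MUL R5, 17 → R5=9*17=153
ADD R3, 2 → R3=5+2=7
CMP R3, 11  (cmp 7,11)
JNZ L2: taken
SHL R4, 1 → R4=8<<1=16
MUL R5, 17 → R5=153*17=2601
ADD R3, 2 → R3=7+2=9
CMP R3, 11  (cmp 9,11)
JNZ L2: taken
SHL R4, 1 → R4=16<<1=32
MUL R5, 17 → R5=2601*17=44217
ADD R3, 2 → R3=9+2=11
CMP R3, 11  (cmp 11,11)
JNZ L2: not taken
halt.

44217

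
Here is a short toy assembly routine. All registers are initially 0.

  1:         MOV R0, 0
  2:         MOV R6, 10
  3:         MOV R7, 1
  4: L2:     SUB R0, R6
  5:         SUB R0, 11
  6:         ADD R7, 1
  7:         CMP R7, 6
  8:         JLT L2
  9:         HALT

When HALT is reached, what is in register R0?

after MOV R0, 0: R0=0
after MOV R6, 10: R6=10
after MOV R7, 1: R7=1
after SUB R0, R6: R0=0-10=-10
after SUB R0, 11: R0=(-10)-11=-21
after ADD R7, 1: R7=1+1=2
CMP R7, 6  (cmp 2,6)
JLT L2: taken
after SUB R0, R6: R0=(-21)-10=-31
after SUB R0, 11: R0=(-31)-11=-42
after ADD R7, 1: R7=2+1=3
CMP R7, 6  (cmp 3,6)
JLT L2: taken
after SUB R0, R6: R0=(-42)-10=-52
after SUB R0, 11: R0=(-52)-11=-63
after ADD R7, 1: R7=3+1=4
CMP R7, 6  (cmp 4,6)
JLT L2: taken
after SUB R0, R6: R0=(-63)-10=-73
after SUB R0, 11: R0=(-73)-11=-84
after ADD R7, 1: R7=4+1=5
CMP R7, 6  (cmp 5,6)
JLT L2: taken
after SUB R0, R6: R0=(-84)-10=-94
after SUB R0, 11: R0=(-94)-11=-105
after ADD R7, 1: R7=5+1=6
CMP R7, 6  (cmp 6,6)
JLT L2: not taken
halt.

-105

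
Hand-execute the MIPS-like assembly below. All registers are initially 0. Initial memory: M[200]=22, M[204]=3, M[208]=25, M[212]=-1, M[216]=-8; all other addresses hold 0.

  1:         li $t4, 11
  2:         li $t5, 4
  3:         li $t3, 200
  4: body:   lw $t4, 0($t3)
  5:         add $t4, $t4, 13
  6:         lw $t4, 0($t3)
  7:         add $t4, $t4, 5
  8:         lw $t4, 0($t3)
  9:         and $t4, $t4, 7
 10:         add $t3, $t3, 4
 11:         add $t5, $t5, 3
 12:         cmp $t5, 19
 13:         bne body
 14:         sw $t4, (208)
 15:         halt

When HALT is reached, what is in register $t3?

220

li $t4, 11 → $t4=11
li $t5, 4 → $t5=4
li $t3, 200 → $t3=200
lw $t4, 0($t3) → $t4=M[200]=22
add $t4, $t4, 13 → $t4=22+13=35
lw $t4, 0($t3) → $t4=M[200]=22
add $t4, $t4, 5 → $t4=22+5=27
lw $t4, 0($t3) → $t4=M[200]=22
and $t4, $t4, 7 → $t4=22&7=6
add $t3, $t3, 4 → $t3=200+4=204
add $t5, $t5, 3 → $t5=4+3=7
cmp $t5, 19  (cmp 7,19)
bne body: taken
lw $t4, 0($t3) → $t4=M[204]=3
add $t4, $t4, 13 → $t4=3+13=16
lw $t4, 0($t3) → $t4=M[204]=3
add $t4, $t4, 5 → $t4=3+5=8
lw $t4, 0($t3) → $t4=M[204]=3
and $t4, $t4, 7 → $t4=3&7=3
add $t3, $t3, 4 → $t3=204+4=208
add $t5, $t5, 3 → $t5=7+3=10
cmp $t5, 19  (cmp 10,19)
bne body: taken
lw $t4, 0($t3) → $t4=M[208]=25
add $t4, $t4, 13 → $t4=25+13=38
lw $t4, 0($t3) → $t4=M[208]=25
add $t4, $t4, 5 → $t4=25+5=30
lw $t4, 0($t3) → $t4=M[208]=25
and $t4, $t4, 7 → $t4=25&7=1
add $t3, $t3, 4 → $t3=208+4=212
add $t5, $t5, 3 → $t5=10+3=13
cmp $t5, 19  (cmp 13,19)
bne body: taken
lw $t4, 0($t3) → $t4=M[212]=-1
add $t4, $t4, 13 → $t4=(-1)+13=12
lw $t4, 0($t3) → $t4=M[212]=-1
add $t4, $t4, 5 → $t4=(-1)+5=4
lw $t4, 0($t3) → $t4=M[212]=-1
and $t4, $t4, 7 → $t4=(-1)&7=7
add $t3, $t3, 4 → $t3=212+4=216
add $t5, $t5, 3 → $t5=13+3=16
cmp $t5, 19  (cmp 16,19)
bne body: taken
lw $t4, 0($t3) → $t4=M[216]=-8
add $t4, $t4, 13 → $t4=(-8)+13=5
lw $t4, 0($t3) → $t4=M[216]=-8
add $t4, $t4, 5 → $t4=(-8)+5=-3
lw $t4, 0($t3) → $t4=M[216]=-8
and $t4, $t4, 7 → $t4=(-8)&7=0
add $t3, $t3, 4 → $t3=216+4=220
add $t5, $t5, 3 → $t5=16+3=19
cmp $t5, 19  (cmp 19,19)
bne body: not taken
sw $t4, (208) → M[208]=0
halt.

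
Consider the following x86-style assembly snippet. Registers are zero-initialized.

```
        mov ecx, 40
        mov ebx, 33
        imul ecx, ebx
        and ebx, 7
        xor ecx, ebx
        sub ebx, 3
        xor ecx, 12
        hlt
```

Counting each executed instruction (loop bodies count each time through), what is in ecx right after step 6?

ecx=40
ebx=33
ecx=40*33=1320
ebx=33&7=1
ecx=1320^1=1321
ebx=1-3=-2
After step 6: ecx = 1321.

1321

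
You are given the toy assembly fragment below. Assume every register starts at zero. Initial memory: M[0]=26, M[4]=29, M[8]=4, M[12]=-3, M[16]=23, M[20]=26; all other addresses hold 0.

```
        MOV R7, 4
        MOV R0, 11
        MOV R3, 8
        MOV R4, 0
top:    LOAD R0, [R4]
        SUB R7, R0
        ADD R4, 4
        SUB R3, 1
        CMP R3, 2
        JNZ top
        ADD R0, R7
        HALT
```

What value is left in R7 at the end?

-101

MOV R7, 4 → R7=4
MOV R0, 11 → R0=11
MOV R3, 8 → R3=8
MOV R4, 0 → R4=0
LOAD R0, [R4] → R0=M[0]=26
SUB R7, R0 → R7=4-26=-22
ADD R4, 4 → R4=0+4=4
SUB R3, 1 → R3=8-1=7
CMP R3, 2  (cmp 7,2)
JNZ top: taken
LOAD R0, [R4] → R0=M[4]=29
SUB R7, R0 → R7=(-22)-29=-51
ADD R4, 4 → R4=4+4=8
SUB R3, 1 → R3=7-1=6
CMP R3, 2  (cmp 6,2)
JNZ top: taken
LOAD R0, [R4] → R0=M[8]=4
SUB R7, R0 → R7=(-51)-4=-55
ADD R4, 4 → R4=8+4=12
SUB R3, 1 → R3=6-1=5
CMP R3, 2  (cmp 5,2)
JNZ top: taken
LOAD R0, [R4] → R0=M[12]=-3
SUB R7, R0 → R7=(-55)-(-3)=-52
ADD R4, 4 → R4=12+4=16
SUB R3, 1 → R3=5-1=4
CMP R3, 2  (cmp 4,2)
JNZ top: taken
LOAD R0, [R4] → R0=M[16]=23
SUB R7, R0 → R7=(-52)-23=-75
ADD R4, 4 → R4=16+4=20
SUB R3, 1 → R3=4-1=3
CMP R3, 2  (cmp 3,2)
JNZ top: taken
LOAD R0, [R4] → R0=M[20]=26
SUB R7, R0 → R7=(-75)-26=-101
ADD R4, 4 → R4=20+4=24
SUB R3, 1 → R3=3-1=2
CMP R3, 2  (cmp 2,2)
JNZ top: not taken
ADD R0, R7 → R0=26+(-101)=-75
halt.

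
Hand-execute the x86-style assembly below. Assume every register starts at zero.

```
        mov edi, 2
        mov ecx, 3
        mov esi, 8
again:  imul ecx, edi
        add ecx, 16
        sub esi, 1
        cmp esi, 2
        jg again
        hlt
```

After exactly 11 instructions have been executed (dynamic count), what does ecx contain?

edi=2
ecx=3
esi=8
ecx=3*2=6
ecx=6+16=22
esi=8-1=7
cmp esi, 2  (cmp 7,2)
jg again: taken
ecx=22*2=44
ecx=44+16=60
esi=7-1=6
After step 11: ecx = 60.

60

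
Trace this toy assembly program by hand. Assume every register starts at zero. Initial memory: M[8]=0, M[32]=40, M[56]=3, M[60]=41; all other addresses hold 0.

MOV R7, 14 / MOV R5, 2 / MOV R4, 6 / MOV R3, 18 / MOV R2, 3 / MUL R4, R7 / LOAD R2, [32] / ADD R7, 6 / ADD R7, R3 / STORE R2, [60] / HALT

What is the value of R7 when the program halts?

38

R7=14
R5=2
R4=6
R3=18
R2=3
R4=6*14=84
R2=M[32]=40
R7=14+6=20
R7=20+18=38
STORE R2, [60] → M[60]=40
halt.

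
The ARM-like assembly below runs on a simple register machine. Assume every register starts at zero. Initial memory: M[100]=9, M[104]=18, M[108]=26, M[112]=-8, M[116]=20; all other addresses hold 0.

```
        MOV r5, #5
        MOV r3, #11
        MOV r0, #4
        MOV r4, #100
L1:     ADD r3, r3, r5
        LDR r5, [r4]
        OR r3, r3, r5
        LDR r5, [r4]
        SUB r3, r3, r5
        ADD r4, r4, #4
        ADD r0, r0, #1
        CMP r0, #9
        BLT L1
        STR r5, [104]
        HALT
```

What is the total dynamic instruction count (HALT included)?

r5=5
r3=11
r0=4
r4=100
r3=11+5=16
r5=M[100]=9
r3=16|9=25
r5=M[100]=9
r3=25-9=16
r4=100+4=104
r0=4+1=5
CMP r0, #9  (cmp 5,9)
BLT L1: taken
r3=16+9=25
r5=M[104]=18
r3=25|18=27
r5=M[104]=18
r3=27-18=9
r4=104+4=108
r0=5+1=6
CMP r0, #9  (cmp 6,9)
BLT L1: taken
r3=9+18=27
r5=M[108]=26
r3=27|26=27
r5=M[108]=26
r3=27-26=1
r4=108+4=112
r0=6+1=7
CMP r0, #9  (cmp 7,9)
BLT L1: taken
r3=1+26=27
r5=M[112]=-8
r3=27|(-8)=-5
r5=M[112]=-8
r3=(-5)-(-8)=3
r4=112+4=116
r0=7+1=8
CMP r0, #9  (cmp 8,9)
BLT L1: taken
r3=3+(-8)=-5
r5=M[116]=20
r3=(-5)|20=-1
r5=M[116]=20
r3=(-1)-20=-21
r4=116+4=120
r0=8+1=9
CMP r0, #9  (cmp 9,9)
BLT L1: not taken
STR r5, [104] → M[104]=20
halt.
Total executed instructions: 51.

51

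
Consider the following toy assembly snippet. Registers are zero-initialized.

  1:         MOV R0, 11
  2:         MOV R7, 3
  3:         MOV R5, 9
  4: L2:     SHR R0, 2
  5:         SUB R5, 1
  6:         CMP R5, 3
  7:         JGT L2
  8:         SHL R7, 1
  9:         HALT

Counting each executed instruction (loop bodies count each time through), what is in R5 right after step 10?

after MOV R0, 11: R0=11
after MOV R7, 3: R7=3
after MOV R5, 9: R5=9
after SHR R0, 2: R0=11>>2=2
after SUB R5, 1: R5=9-1=8
CMP R5, 3  (cmp 8,3)
JGT L2: taken
after SHR R0, 2: R0=2>>2=0
after SUB R5, 1: R5=8-1=7
CMP R5, 3  (cmp 7,3)
After step 10: R5 = 7.

7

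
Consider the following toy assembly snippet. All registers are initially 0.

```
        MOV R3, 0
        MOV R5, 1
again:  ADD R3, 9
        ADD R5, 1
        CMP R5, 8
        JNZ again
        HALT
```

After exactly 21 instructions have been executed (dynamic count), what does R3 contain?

45

after MOV R3, 0: R3=0
after MOV R5, 1: R5=1
after ADD R3, 9: R3=0+9=9
after ADD R5, 1: R5=1+1=2
CMP R5, 8  (cmp 2,8)
JNZ again: taken
after ADD R3, 9: R3=9+9=18
after ADD R5, 1: R5=2+1=3
CMP R5, 8  (cmp 3,8)
JNZ again: taken
after ADD R3, 9: R3=18+9=27
after ADD R5, 1: R5=3+1=4
CMP R5, 8  (cmp 4,8)
JNZ again: taken
after ADD R3, 9: R3=27+9=36
after ADD R5, 1: R5=4+1=5
CMP R5, 8  (cmp 5,8)
JNZ again: taken
after ADD R3, 9: R3=36+9=45
after ADD R5, 1: R5=5+1=6
CMP R5, 8  (cmp 6,8)
After step 21: R3 = 45.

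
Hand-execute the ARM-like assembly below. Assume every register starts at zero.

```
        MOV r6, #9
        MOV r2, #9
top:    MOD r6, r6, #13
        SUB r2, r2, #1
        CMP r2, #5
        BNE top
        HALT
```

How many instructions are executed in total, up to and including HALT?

19

r6=9
r2=9
r6=9%13=9
r2=9-1=8
CMP r2, #5  (cmp 8,5)
BNE top: taken
r6=9%13=9
r2=8-1=7
CMP r2, #5  (cmp 7,5)
BNE top: taken
r6=9%13=9
r2=7-1=6
CMP r2, #5  (cmp 6,5)
BNE top: taken
r6=9%13=9
r2=6-1=5
CMP r2, #5  (cmp 5,5)
BNE top: not taken
halt.
Total executed instructions: 19.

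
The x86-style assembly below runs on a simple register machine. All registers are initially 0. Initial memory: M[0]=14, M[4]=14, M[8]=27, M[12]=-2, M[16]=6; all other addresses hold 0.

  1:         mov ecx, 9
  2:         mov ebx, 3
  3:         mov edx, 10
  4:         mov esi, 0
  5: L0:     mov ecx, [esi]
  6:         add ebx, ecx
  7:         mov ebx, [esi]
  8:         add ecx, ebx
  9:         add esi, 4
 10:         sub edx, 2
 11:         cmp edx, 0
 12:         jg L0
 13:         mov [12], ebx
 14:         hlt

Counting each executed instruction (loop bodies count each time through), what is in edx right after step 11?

8

after mov ecx, 9: ecx=9
after mov ebx, 3: ebx=3
after mov edx, 10: edx=10
after mov esi, 0: esi=0
after mov ecx, [esi]: ecx=M[0]=14
after add ebx, ecx: ebx=3+14=17
after mov ebx, [esi]: ebx=M[0]=14
after add ecx, ebx: ecx=14+14=28
after add esi, 4: esi=0+4=4
after sub edx, 2: edx=10-2=8
cmp edx, 0  (cmp 8,0)
After step 11: edx = 8.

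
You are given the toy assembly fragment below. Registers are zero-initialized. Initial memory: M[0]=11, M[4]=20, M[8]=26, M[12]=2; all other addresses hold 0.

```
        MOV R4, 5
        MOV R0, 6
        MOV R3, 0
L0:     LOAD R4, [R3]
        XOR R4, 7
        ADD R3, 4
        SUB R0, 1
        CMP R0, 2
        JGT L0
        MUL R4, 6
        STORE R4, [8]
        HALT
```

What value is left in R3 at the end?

16

after MOV R4, 5: R4=5
after MOV R0, 6: R0=6
after MOV R3, 0: R3=0
after LOAD R4, [R3]: R4=M[0]=11
after XOR R4, 7: R4=11^7=12
after ADD R3, 4: R3=0+4=4
after SUB R0, 1: R0=6-1=5
CMP R0, 2  (cmp 5,2)
JGT L0: taken
after LOAD R4, [R3]: R4=M[4]=20
after XOR R4, 7: R4=20^7=19
after ADD R3, 4: R3=4+4=8
after SUB R0, 1: R0=5-1=4
CMP R0, 2  (cmp 4,2)
JGT L0: taken
after LOAD R4, [R3]: R4=M[8]=26
after XOR R4, 7: R4=26^7=29
after ADD R3, 4: R3=8+4=12
after SUB R0, 1: R0=4-1=3
CMP R0, 2  (cmp 3,2)
JGT L0: taken
after LOAD R4, [R3]: R4=M[12]=2
after XOR R4, 7: R4=2^7=5
after ADD R3, 4: R3=12+4=16
after SUB R0, 1: R0=3-1=2
CMP R0, 2  (cmp 2,2)
JGT L0: not taken
after MUL R4, 6: R4=5*6=30
STORE R4, [8] → M[8]=30
halt.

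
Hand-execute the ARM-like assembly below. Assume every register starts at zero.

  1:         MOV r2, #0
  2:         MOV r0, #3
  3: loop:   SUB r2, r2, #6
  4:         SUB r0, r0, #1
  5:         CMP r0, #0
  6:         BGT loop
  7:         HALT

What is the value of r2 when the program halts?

-18

after MOV r2, #0: r2=0
after MOV r0, #3: r0=3
after SUB r2, r2, #6: r2=0-6=-6
after SUB r0, r0, #1: r0=3-1=2
CMP r0, #0  (cmp 2,0)
BGT loop: taken
after SUB r2, r2, #6: r2=(-6)-6=-12
after SUB r0, r0, #1: r0=2-1=1
CMP r0, #0  (cmp 1,0)
BGT loop: taken
after SUB r2, r2, #6: r2=(-12)-6=-18
after SUB r0, r0, #1: r0=1-1=0
CMP r0, #0  (cmp 0,0)
BGT loop: not taken
halt.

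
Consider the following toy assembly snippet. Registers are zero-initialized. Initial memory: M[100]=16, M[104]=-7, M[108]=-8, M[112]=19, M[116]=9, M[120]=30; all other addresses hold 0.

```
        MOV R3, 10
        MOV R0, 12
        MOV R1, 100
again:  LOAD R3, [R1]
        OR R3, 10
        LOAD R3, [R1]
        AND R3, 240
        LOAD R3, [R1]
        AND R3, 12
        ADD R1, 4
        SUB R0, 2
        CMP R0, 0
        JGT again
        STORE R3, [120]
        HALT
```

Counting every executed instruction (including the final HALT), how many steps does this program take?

MOV R3, 10 → R3=10
MOV R0, 12 → R0=12
MOV R1, 100 → R1=100
LOAD R3, [R1] → R3=M[100]=16
OR R3, 10 → R3=16|10=26
LOAD R3, [R1] → R3=M[100]=16
AND R3, 240 → R3=16&240=16
LOAD R3, [R1] → R3=M[100]=16
AND R3, 12 → R3=16&12=0
ADD R1, 4 → R1=100+4=104
SUB R0, 2 → R0=12-2=10
CMP R0, 0  (cmp 10,0)
JGT again: taken
LOAD R3, [R1] → R3=M[104]=-7
OR R3, 10 → R3=(-7)|10=-5
LOAD R3, [R1] → R3=M[104]=-7
AND R3, 240 → R3=(-7)&240=240
LOAD R3, [R1] → R3=M[104]=-7
AND R3, 12 → R3=(-7)&12=8
ADD R1, 4 → R1=104+4=108
SUB R0, 2 → R0=10-2=8
CMP R0, 0  (cmp 8,0)
JGT again: taken
LOAD R3, [R1] → R3=M[108]=-8
OR R3, 10 → R3=(-8)|10=-6
LOAD R3, [R1] → R3=M[108]=-8
AND R3, 240 → R3=(-8)&240=240
LOAD R3, [R1] → R3=M[108]=-8
AND R3, 12 → R3=(-8)&12=8
ADD R1, 4 → R1=108+4=112
SUB R0, 2 → R0=8-2=6
CMP R0, 0  (cmp 6,0)
JGT again: taken
LOAD R3, [R1] → R3=M[112]=19
OR R3, 10 → R3=19|10=27
LOAD R3, [R1] → R3=M[112]=19
AND R3, 240 → R3=19&240=16
LOAD R3, [R1] → R3=M[112]=19
AND R3, 12 → R3=19&12=0
ADD R1, 4 → R1=112+4=116
SUB R0, 2 → R0=6-2=4
CMP R0, 0  (cmp 4,0)
JGT again: taken
LOAD R3, [R1] → R3=M[116]=9
OR R3, 10 → R3=9|10=11
LOAD R3, [R1] → R3=M[116]=9
AND R3, 240 → R3=9&240=0
LOAD R3, [R1] → R3=M[116]=9
AND R3, 12 → R3=9&12=8
ADD R1, 4 → R1=116+4=120
SUB R0, 2 → R0=4-2=2
CMP R0, 0  (cmp 2,0)
JGT again: taken
LOAD R3, [R1] → R3=M[120]=30
OR R3, 10 → R3=30|10=30
LOAD R3, [R1] → R3=M[120]=30
AND R3, 240 → R3=30&240=16
LOAD R3, [R1] → R3=M[120]=30
AND R3, 12 → R3=30&12=12
ADD R1, 4 → R1=120+4=124
SUB R0, 2 → R0=2-2=0
CMP R0, 0  (cmp 0,0)
JGT again: not taken
STORE R3, [120] → M[120]=12
halt.
Total executed instructions: 65.

65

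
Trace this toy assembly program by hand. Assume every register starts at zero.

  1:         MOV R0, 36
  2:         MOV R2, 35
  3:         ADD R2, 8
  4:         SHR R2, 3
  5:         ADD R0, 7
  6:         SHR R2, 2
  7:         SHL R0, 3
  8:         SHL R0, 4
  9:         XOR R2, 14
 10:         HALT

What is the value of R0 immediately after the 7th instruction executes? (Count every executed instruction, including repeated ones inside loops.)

344

R0=36
R2=35
R2=35+8=43
R2=43>>3=5
R0=36+7=43
R2=5>>2=1
R0=43<<3=344
After step 7: R0 = 344.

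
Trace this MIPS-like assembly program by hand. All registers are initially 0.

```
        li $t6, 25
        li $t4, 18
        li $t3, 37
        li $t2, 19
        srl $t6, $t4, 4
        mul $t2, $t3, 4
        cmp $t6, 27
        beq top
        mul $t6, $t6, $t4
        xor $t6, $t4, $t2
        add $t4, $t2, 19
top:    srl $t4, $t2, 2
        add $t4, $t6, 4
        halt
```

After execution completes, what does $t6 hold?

li $t6, 25 → $t6=25
li $t4, 18 → $t4=18
li $t3, 37 → $t3=37
li $t2, 19 → $t2=19
srl $t6, $t4, 4 → $t6=18>>4=1
mul $t2, $t3, 4 → $t2=37*4=148
cmp $t6, 27  (cmp 1,27)
beq top: not taken
mul $t6, $t6, $t4 → $t6=1*18=18
xor $t6, $t4, $t2 → $t6=18^148=134
add $t4, $t2, 19 → $t4=148+19=167
srl $t4, $t2, 2 → $t4=148>>2=37
add $t4, $t6, 4 → $t4=134+4=138
halt.

134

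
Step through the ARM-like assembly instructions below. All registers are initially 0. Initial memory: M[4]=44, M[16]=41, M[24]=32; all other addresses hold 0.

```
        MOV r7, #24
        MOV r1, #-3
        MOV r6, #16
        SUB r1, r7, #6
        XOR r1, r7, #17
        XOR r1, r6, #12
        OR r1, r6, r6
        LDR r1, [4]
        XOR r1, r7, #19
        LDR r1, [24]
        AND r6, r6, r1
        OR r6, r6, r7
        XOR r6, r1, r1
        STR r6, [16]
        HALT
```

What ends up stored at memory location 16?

0

r7=24
r1=-3
r6=16
r1=24-6=18
r1=24^17=9
r1=16^12=28
r1=16|16=16
r1=M[4]=44
r1=24^19=11
r1=M[24]=32
r6=16&32=0
r6=0|24=24
r6=32^32=0
STR r6, [16] → M[16]=0
halt.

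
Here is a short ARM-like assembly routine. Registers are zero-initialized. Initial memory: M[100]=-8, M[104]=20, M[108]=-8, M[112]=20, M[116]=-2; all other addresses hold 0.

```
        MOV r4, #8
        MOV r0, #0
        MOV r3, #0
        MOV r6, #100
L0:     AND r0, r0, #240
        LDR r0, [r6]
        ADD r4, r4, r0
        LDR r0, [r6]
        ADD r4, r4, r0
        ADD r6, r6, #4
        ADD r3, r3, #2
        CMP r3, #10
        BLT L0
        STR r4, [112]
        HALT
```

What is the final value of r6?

120

MOV r4, #8 → r4=8
MOV r0, #0 → r0=0
MOV r3, #0 → r3=0
MOV r6, #100 → r6=100
AND r0, r0, #240 → r0=0&240=0
LDR r0, [r6] → r0=M[100]=-8
ADD r4, r4, r0 → r4=8+(-8)=0
LDR r0, [r6] → r0=M[100]=-8
ADD r4, r4, r0 → r4=0+(-8)=-8
ADD r6, r6, #4 → r6=100+4=104
ADD r3, r3, #2 → r3=0+2=2
CMP r3, #10  (cmp 2,10)
BLT L0: taken
AND r0, r0, #240 → r0=(-8)&240=240
LDR r0, [r6] → r0=M[104]=20
ADD r4, r4, r0 → r4=(-8)+20=12
LDR r0, [r6] → r0=M[104]=20
ADD r4, r4, r0 → r4=12+20=32
ADD r6, r6, #4 → r6=104+4=108
ADD r3, r3, #2 → r3=2+2=4
CMP r3, #10  (cmp 4,10)
BLT L0: taken
AND r0, r0, #240 → r0=20&240=16
LDR r0, [r6] → r0=M[108]=-8
ADD r4, r4, r0 → r4=32+(-8)=24
LDR r0, [r6] → r0=M[108]=-8
ADD r4, r4, r0 → r4=24+(-8)=16
ADD r6, r6, #4 → r6=108+4=112
ADD r3, r3, #2 → r3=4+2=6
CMP r3, #10  (cmp 6,10)
BLT L0: taken
AND r0, r0, #240 → r0=(-8)&240=240
LDR r0, [r6] → r0=M[112]=20
ADD r4, r4, r0 → r4=16+20=36
LDR r0, [r6] → r0=M[112]=20
ADD r4, r4, r0 → r4=36+20=56
ADD r6, r6, #4 → r6=112+4=116
ADD r3, r3, #2 → r3=6+2=8
CMP r3, #10  (cmp 8,10)
BLT L0: taken
AND r0, r0, #240 → r0=20&240=16
LDR r0, [r6] → r0=M[116]=-2
ADD r4, r4, r0 → r4=56+(-2)=54
LDR r0, [r6] → r0=M[116]=-2
ADD r4, r4, r0 → r4=54+(-2)=52
ADD r6, r6, #4 → r6=116+4=120
ADD r3, r3, #2 → r3=8+2=10
CMP r3, #10  (cmp 10,10)
BLT L0: not taken
STR r4, [112] → M[112]=52
halt.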